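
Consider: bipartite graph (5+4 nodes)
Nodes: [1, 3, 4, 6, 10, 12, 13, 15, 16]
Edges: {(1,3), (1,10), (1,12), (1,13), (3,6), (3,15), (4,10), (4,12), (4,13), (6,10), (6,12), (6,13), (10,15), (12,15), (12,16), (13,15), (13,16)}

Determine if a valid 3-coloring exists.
A valid 3-coloring: color 1: [3, 10, 12, 13]; color 2: [1, 4, 6, 15, 16].
(χ(G) = 2 ≤ 3.)

Yes, G is 3-colorable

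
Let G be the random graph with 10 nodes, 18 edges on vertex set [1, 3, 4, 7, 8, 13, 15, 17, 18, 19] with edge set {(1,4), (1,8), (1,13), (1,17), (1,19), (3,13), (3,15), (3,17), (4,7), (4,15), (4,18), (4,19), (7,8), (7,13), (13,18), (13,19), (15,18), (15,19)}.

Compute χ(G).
Clique number ω(G) = 3 (lower bound: χ ≥ ω).
The clique on [1, 4, 19] has size 3, forcing χ ≥ 3, and the coloring below uses 3 colors, so χ(G) = 3.
A valid 3-coloring: color 1: [1, 7, 15]; color 2: [4, 8, 13, 17]; color 3: [3, 18, 19].

χ(G) = 3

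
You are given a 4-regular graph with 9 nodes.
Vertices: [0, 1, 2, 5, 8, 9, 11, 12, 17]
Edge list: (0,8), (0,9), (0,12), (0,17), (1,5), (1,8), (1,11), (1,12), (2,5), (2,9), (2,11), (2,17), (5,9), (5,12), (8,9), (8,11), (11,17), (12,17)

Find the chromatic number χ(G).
Clique number ω(G) = 3 (lower bound: χ ≥ ω).
The clique on [0, 8, 9] has size 3, forcing χ ≥ 3, and the coloring below uses 3 colors, so χ(G) = 3.
A valid 3-coloring: color 1: [5, 8, 17]; color 2: [9, 11, 12]; color 3: [0, 1, 2].

χ(G) = 3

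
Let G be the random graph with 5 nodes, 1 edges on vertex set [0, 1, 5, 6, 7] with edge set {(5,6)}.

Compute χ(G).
Clique number ω(G) = 2 (lower bound: χ ≥ ω).
The graph is bipartite (no odd cycle), so 2 colors suffice: χ(G) = 2.
A valid 2-coloring: color 1: [0, 1, 6, 7]; color 2: [5].

χ(G) = 2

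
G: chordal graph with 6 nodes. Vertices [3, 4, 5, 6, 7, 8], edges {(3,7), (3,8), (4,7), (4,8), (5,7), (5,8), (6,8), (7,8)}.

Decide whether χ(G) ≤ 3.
A valid 3-coloring: color 1: [8]; color 2: [6, 7]; color 3: [3, 4, 5].
(χ(G) = 3 ≤ 3.)

Yes, G is 3-colorable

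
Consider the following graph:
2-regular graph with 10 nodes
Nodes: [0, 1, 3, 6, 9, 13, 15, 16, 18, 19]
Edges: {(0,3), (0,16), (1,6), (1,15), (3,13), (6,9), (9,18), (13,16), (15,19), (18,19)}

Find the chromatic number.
Clique number ω(G) = 2 (lower bound: χ ≥ ω).
The graph is bipartite (no odd cycle), so 2 colors suffice: χ(G) = 2.
A valid 2-coloring: color 1: [3, 6, 15, 16, 18]; color 2: [0, 1, 9, 13, 19].

χ(G) = 2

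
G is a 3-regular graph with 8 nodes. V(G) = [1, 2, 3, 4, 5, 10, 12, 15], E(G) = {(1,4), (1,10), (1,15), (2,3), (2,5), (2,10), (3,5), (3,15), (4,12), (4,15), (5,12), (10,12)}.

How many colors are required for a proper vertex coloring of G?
Clique number ω(G) = 3 (lower bound: χ ≥ ω).
The clique on [1, 4, 15] has size 3, forcing χ ≥ 3, and the coloring below uses 3 colors, so χ(G) = 3.
A valid 3-coloring: color 1: [5, 10, 15]; color 2: [1, 2, 12]; color 3: [3, 4].

χ(G) = 3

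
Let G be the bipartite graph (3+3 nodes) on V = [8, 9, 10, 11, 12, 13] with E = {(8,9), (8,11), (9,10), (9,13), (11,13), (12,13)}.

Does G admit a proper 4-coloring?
A valid 4-coloring: color 1: [9, 11, 12]; color 2: [8, 10, 13].
(χ(G) = 2 ≤ 4.)

Yes, G is 4-colorable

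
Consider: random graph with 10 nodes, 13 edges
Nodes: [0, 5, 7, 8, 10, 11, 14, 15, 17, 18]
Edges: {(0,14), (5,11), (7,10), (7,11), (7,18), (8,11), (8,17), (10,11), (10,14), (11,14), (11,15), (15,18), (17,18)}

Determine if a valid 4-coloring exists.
Yes, G is 4-colorable

A valid 4-coloring: color 1: [0, 11, 18]; color 2: [5, 7, 14, 15, 17]; color 3: [8, 10].
(χ(G) = 3 ≤ 4.)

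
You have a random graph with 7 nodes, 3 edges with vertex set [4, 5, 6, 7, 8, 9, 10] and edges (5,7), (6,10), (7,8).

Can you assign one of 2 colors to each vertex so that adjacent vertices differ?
A valid 2-coloring: color 1: [4, 6, 7, 9]; color 2: [5, 8, 10].
(χ(G) = 2 ≤ 2.)

Yes, G is 2-colorable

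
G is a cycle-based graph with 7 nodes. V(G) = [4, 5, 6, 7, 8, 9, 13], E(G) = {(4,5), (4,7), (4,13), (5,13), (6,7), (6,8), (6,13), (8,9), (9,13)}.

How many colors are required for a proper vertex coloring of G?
Clique number ω(G) = 3 (lower bound: χ ≥ ω).
The clique on [4, 5, 13] has size 3, forcing χ ≥ 3, and the coloring below uses 3 colors, so χ(G) = 3.
A valid 3-coloring: color 1: [7, 8, 13]; color 2: [4, 6, 9]; color 3: [5].

χ(G) = 3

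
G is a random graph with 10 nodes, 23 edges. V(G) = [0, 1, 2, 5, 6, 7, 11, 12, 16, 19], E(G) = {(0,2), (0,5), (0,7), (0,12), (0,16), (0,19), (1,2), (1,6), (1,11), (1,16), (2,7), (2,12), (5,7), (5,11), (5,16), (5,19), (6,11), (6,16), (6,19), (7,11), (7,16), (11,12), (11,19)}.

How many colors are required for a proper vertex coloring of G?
χ(G) = 4

Clique number ω(G) = 4 (lower bound: χ ≥ ω).
The clique on [0, 5, 7, 16] has size 4, forcing χ ≥ 4, and the coloring below uses 4 colors, so χ(G) = 4.
A valid 4-coloring: color 1: [0, 11]; color 2: [1, 7, 12, 19]; color 3: [2, 5, 6]; color 4: [16].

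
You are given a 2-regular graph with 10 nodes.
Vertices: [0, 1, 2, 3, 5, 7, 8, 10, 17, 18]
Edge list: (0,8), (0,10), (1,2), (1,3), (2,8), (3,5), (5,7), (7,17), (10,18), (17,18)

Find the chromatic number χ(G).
χ(G) = 2

Clique number ω(G) = 2 (lower bound: χ ≥ ω).
The graph is bipartite (no odd cycle), so 2 colors suffice: χ(G) = 2.
A valid 2-coloring: color 1: [0, 2, 3, 7, 18]; color 2: [1, 5, 8, 10, 17].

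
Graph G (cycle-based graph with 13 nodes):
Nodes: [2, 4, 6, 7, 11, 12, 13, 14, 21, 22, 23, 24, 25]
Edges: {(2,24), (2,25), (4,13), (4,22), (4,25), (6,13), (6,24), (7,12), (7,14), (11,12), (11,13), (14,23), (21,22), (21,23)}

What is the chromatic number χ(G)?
Clique number ω(G) = 2 (lower bound: χ ≥ ω).
Odd cycle [12, 7, 14, 23, 21, 22, 4, 13, 11] needs 3 colors (χ ≥ 3).
The coloring below uses 3 colors, so χ(G) = 3.
A valid 3-coloring: color 1: [12, 13, 14, 21, 24, 25]; color 2: [2, 4, 6, 7, 11, 23]; color 3: [22].

χ(G) = 3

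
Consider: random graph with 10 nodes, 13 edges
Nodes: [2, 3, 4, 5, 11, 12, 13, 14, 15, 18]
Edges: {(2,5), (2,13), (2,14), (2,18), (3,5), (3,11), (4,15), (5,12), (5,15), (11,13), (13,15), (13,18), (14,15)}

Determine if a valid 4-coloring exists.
A valid 4-coloring: color 1: [4, 5, 13, 14]; color 2: [2, 3, 12, 15]; color 3: [11, 18].
(χ(G) = 3 ≤ 4.)

Yes, G is 4-colorable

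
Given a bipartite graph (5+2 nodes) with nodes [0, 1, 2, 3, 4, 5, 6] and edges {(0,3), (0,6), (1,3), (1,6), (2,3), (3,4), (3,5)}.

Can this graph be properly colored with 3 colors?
A valid 3-coloring: color 1: [3, 6]; color 2: [0, 1, 2, 4, 5].
(χ(G) = 2 ≤ 3.)

Yes, G is 3-colorable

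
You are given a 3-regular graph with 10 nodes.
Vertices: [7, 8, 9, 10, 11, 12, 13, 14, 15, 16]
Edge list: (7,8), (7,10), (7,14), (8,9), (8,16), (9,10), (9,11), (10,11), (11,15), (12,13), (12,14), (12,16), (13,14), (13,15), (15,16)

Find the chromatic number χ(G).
χ(G) = 3

Clique number ω(G) = 3 (lower bound: χ ≥ ω).
The clique on [9, 10, 11] has size 3, forcing χ ≥ 3, and the coloring below uses 3 colors, so χ(G) = 3.
A valid 3-coloring: color 1: [11, 14, 16]; color 2: [7, 9, 13]; color 3: [8, 10, 12, 15].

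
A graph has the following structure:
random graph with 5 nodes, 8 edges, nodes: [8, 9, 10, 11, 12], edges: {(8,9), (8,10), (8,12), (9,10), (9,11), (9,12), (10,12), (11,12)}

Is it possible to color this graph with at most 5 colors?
A valid 5-coloring: color 1: [9]; color 2: [12]; color 3: [8, 11]; color 4: [10].
(χ(G) = 4 ≤ 5.)

Yes, G is 5-colorable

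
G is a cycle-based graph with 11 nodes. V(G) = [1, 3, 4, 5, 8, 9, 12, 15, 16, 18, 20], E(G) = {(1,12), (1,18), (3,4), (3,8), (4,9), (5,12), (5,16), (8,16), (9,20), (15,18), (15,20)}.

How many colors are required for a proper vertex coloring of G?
Clique number ω(G) = 2 (lower bound: χ ≥ ω).
Odd cycle [9, 4, 3, 8, 16, 5, 12, 1, 18, 15, 20] needs 3 colors (χ ≥ 3).
The coloring below uses 3 colors, so χ(G) = 3.
A valid 3-coloring: color 1: [3, 9, 12, 15, 16]; color 2: [1, 4, 5, 8, 20]; color 3: [18].

χ(G) = 3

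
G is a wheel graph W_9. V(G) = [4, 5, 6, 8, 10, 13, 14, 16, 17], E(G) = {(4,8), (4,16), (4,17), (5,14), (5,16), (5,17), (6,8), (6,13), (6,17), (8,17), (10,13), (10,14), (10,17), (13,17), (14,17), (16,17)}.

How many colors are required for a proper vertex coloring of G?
χ(G) = 3

Clique number ω(G) = 3 (lower bound: χ ≥ ω).
The clique on [4, 16, 17] has size 3, forcing χ ≥ 3, and the coloring below uses 3 colors, so χ(G) = 3.
A valid 3-coloring: color 1: [17]; color 2: [8, 13, 14, 16]; color 3: [4, 5, 6, 10].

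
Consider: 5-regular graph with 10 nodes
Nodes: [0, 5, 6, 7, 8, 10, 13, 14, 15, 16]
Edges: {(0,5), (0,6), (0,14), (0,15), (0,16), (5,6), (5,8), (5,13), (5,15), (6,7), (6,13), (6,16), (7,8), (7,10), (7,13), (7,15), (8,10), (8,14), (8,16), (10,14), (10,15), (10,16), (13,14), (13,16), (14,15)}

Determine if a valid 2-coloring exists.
No, G is not 2-colorable

The clique on vertices [0, 6, 16] has size 3 > 2, so it alone needs 3 colors.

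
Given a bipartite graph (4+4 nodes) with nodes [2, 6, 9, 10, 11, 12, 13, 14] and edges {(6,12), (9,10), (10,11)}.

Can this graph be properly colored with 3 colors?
A valid 3-coloring: color 1: [2, 10, 12, 13, 14]; color 2: [6, 9, 11].
(χ(G) = 2 ≤ 3.)

Yes, G is 3-colorable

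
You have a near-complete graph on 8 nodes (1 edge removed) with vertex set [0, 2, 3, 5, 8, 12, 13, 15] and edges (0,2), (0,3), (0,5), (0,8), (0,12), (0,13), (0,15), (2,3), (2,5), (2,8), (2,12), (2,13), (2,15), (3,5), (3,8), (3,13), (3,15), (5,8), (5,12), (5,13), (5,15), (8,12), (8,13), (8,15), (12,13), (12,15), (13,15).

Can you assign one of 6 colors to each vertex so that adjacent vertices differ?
The clique on vertices [0, 2, 3, 5, 8, 13, 15] has size 7 > 6, so it alone needs 7 colors.

No, G is not 6-colorable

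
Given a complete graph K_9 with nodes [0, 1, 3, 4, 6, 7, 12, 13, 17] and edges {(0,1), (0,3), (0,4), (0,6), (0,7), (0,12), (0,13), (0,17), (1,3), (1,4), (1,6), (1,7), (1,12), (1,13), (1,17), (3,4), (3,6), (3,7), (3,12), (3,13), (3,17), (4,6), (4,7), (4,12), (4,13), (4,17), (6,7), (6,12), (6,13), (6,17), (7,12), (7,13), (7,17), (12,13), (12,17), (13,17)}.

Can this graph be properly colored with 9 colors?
A valid 9-coloring: color 1: [1]; color 2: [7]; color 3: [0]; color 4: [3]; color 5: [17]; color 6: [13]; color 7: [6]; color 8: [4]; color 9: [12].
(χ(G) = 9 ≤ 9.)

Yes, G is 9-colorable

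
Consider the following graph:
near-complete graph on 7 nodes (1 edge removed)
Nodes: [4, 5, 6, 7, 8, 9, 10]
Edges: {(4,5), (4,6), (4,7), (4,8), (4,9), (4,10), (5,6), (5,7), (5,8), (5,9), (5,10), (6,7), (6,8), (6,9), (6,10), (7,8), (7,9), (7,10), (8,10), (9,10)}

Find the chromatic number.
Clique number ω(G) = 6 (lower bound: χ ≥ ω).
The clique on [4, 5, 6, 7, 8, 10] has size 6, forcing χ ≥ 6, and the coloring below uses 6 colors, so χ(G) = 6.
A valid 6-coloring: color 1: [10]; color 2: [7]; color 3: [5]; color 4: [6]; color 5: [4]; color 6: [8, 9].

χ(G) = 6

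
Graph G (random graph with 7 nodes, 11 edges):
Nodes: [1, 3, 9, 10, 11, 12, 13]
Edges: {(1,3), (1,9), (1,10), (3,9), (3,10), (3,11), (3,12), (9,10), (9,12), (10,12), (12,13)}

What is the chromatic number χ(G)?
χ(G) = 4

Clique number ω(G) = 4 (lower bound: χ ≥ ω).
The clique on [1, 3, 9, 10] has size 4, forcing χ ≥ 4, and the coloring below uses 4 colors, so χ(G) = 4.
A valid 4-coloring: color 1: [3, 13]; color 2: [1, 11, 12]; color 3: [10]; color 4: [9].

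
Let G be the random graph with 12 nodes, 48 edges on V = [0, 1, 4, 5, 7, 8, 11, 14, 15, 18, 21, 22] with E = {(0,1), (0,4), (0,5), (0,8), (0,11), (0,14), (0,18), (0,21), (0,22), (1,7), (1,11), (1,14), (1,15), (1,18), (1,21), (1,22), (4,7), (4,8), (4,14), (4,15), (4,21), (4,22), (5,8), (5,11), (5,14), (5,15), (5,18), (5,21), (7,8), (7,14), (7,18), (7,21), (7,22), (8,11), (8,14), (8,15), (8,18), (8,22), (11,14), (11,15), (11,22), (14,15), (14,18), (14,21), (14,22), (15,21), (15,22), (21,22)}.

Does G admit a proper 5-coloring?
No, G is not 5-colorable

Odd cycle [4, 8, 11, 1, 21] needs 3 colors (χ ≥ 3).
Vertex 22 is adjacent to every vertex of [1, 4, 8, 11, 21], which already need 3 colors among themselves, so 22 needs a new color (χ ≥ 4).
Vertex 0 is adjacent to every vertex of [1, 4, 8, 11, 21, 22], which already need 4 colors among themselves, so 0 needs a new color (χ ≥ 5).
Vertex 14 is adjacent to every vertex of [0, 1, 4, 8, 11, 21, 22], which already need 5 colors among themselves, so 14 needs a new color (χ ≥ 6).
Hence χ(G) ≥ 6 > 5, so no proper 5-coloring exists.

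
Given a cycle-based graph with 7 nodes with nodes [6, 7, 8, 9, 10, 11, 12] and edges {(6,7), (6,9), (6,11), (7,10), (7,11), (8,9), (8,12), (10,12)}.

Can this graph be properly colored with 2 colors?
No, G is not 2-colorable

The clique on vertices [6, 7, 11] has size 3 > 2, so it alone needs 3 colors.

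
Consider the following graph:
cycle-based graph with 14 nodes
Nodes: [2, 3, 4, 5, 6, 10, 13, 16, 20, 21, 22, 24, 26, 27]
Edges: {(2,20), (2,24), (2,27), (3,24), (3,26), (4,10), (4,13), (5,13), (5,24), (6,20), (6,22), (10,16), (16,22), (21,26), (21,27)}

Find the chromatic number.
Clique number ω(G) = 2 (lower bound: χ ≥ ω).
The graph is bipartite (no odd cycle), so 2 colors suffice: χ(G) = 2.
A valid 2-coloring: color 1: [2, 3, 4, 5, 6, 16, 21]; color 2: [10, 13, 20, 22, 24, 26, 27].

χ(G) = 2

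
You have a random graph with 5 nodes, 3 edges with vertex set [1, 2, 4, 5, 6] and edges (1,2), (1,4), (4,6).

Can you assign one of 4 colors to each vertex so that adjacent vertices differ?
Yes, G is 4-colorable

A valid 4-coloring: color 1: [1, 5, 6]; color 2: [2, 4].
(χ(G) = 2 ≤ 4.)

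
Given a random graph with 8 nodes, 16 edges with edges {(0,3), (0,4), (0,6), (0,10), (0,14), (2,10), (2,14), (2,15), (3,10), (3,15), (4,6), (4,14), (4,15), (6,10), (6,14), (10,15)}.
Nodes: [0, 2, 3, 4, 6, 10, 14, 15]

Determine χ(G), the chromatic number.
χ(G) = 4

Clique number ω(G) = 4 (lower bound: χ ≥ ω).
The clique on [0, 4, 6, 14] has size 4, forcing χ ≥ 4, and the coloring below uses 4 colors, so χ(G) = 4.
A valid 4-coloring: color 1: [10, 14]; color 2: [0, 15]; color 3: [2, 3, 6]; color 4: [4].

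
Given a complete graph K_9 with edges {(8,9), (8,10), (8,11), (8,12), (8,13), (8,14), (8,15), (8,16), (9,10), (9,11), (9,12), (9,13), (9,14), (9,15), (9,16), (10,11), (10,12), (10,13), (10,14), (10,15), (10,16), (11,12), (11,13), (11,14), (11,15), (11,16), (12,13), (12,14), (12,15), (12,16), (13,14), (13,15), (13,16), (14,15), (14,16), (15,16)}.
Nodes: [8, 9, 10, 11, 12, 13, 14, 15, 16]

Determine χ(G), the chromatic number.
χ(G) = 9

Clique number ω(G) = 9 (lower bound: χ ≥ ω).
The clique on [8, 9, 10, 11, 12, 13, 14, 15, 16] has size 9, forcing χ ≥ 9, and the coloring below uses 9 colors, so χ(G) = 9.
A valid 9-coloring: color 1: [16]; color 2: [14]; color 3: [12]; color 4: [10]; color 5: [9]; color 6: [15]; color 7: [8]; color 8: [13]; color 9: [11].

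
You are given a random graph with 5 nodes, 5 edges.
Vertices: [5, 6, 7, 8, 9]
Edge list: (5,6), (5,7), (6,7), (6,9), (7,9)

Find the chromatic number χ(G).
χ(G) = 3

Clique number ω(G) = 3 (lower bound: χ ≥ ω).
The clique on [6, 7, 9] has size 3, forcing χ ≥ 3, and the coloring below uses 3 colors, so χ(G) = 3.
A valid 3-coloring: color 1: [7, 8]; color 2: [6]; color 3: [5, 9].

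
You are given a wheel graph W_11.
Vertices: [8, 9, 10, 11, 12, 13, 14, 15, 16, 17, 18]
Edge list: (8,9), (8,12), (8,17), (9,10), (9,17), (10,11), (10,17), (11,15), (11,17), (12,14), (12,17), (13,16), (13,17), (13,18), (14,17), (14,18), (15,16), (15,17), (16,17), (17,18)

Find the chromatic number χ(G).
Clique number ω(G) = 3 (lower bound: χ ≥ ω).
The clique on [8, 9, 17] has size 3, forcing χ ≥ 3, and the coloring below uses 3 colors, so χ(G) = 3.
A valid 3-coloring: color 1: [17]; color 2: [8, 10, 13, 14, 15]; color 3: [9, 11, 12, 16, 18].

χ(G) = 3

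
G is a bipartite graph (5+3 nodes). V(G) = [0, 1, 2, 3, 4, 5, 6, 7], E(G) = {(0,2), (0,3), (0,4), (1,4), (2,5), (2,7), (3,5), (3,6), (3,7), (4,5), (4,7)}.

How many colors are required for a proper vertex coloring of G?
χ(G) = 2

Clique number ω(G) = 2 (lower bound: χ ≥ ω).
The graph is bipartite (no odd cycle), so 2 colors suffice: χ(G) = 2.
A valid 2-coloring: color 1: [2, 3, 4]; color 2: [0, 1, 5, 6, 7].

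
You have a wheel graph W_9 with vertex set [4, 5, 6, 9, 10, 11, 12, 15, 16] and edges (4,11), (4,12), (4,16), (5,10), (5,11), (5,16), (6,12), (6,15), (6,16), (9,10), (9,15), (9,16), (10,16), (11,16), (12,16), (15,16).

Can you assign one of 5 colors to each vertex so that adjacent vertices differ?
A valid 5-coloring: color 1: [16]; color 2: [10, 11, 12, 15]; color 3: [4, 5, 6, 9].
(χ(G) = 3 ≤ 5.)

Yes, G is 5-colorable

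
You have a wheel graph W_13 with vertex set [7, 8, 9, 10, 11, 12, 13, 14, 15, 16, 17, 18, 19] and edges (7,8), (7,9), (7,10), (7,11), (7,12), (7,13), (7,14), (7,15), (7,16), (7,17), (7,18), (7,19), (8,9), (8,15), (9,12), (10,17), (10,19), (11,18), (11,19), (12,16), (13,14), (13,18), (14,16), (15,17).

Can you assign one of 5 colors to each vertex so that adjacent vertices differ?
A valid 5-coloring: color 1: [7]; color 2: [9, 10, 11, 13, 15, 16]; color 3: [8, 12, 14, 17, 18, 19].
(χ(G) = 3 ≤ 5.)

Yes, G is 5-colorable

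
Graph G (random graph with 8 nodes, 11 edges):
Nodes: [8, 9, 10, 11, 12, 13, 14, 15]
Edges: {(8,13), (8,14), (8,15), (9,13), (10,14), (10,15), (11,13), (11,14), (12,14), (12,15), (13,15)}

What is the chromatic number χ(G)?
χ(G) = 3

Clique number ω(G) = 3 (lower bound: χ ≥ ω).
The clique on [8, 13, 15] has size 3, forcing χ ≥ 3, and the coloring below uses 3 colors, so χ(G) = 3.
A valid 3-coloring: color 1: [9, 14, 15]; color 2: [8, 10, 11, 12]; color 3: [13].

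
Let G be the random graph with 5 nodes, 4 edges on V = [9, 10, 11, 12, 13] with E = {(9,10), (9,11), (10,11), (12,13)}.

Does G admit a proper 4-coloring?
A valid 4-coloring: color 1: [9, 13]; color 2: [11, 12]; color 3: [10].
(χ(G) = 3 ≤ 4.)

Yes, G is 4-colorable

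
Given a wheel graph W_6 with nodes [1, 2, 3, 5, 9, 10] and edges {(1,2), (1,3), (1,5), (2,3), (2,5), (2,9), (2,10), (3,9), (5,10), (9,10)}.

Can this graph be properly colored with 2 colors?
The clique on vertices [1, 2, 3] has size 3 > 2, so it alone needs 3 colors.

No, G is not 2-colorable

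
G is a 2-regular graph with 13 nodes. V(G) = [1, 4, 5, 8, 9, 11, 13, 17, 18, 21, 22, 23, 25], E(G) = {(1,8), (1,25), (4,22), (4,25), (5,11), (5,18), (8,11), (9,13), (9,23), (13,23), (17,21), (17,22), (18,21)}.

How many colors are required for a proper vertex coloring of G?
χ(G) = 3

Clique number ω(G) = 3 (lower bound: χ ≥ ω).
The clique on [9, 13, 23] has size 3, forcing χ ≥ 3, and the coloring below uses 3 colors, so χ(G) = 3.
A valid 3-coloring: color 1: [5, 8, 13, 21, 22, 25]; color 2: [1, 4, 9, 11, 17, 18]; color 3: [23].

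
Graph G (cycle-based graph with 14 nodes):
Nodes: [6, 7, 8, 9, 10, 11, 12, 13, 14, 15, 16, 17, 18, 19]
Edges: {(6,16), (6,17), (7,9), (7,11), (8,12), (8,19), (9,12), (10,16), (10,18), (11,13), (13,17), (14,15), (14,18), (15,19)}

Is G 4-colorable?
A valid 4-coloring: color 1: [6, 7, 10, 12, 13, 14, 19]; color 2: [8, 9, 11, 15, 16, 17, 18].
(χ(G) = 2 ≤ 4.)

Yes, G is 4-colorable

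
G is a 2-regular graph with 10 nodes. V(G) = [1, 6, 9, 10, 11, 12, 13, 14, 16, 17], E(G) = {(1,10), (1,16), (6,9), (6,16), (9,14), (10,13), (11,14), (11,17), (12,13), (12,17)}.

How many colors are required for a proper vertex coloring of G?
Clique number ω(G) = 2 (lower bound: χ ≥ ω).
The graph is bipartite (no odd cycle), so 2 colors suffice: χ(G) = 2.
A valid 2-coloring: color 1: [1, 6, 13, 14, 17]; color 2: [9, 10, 11, 12, 16].

χ(G) = 2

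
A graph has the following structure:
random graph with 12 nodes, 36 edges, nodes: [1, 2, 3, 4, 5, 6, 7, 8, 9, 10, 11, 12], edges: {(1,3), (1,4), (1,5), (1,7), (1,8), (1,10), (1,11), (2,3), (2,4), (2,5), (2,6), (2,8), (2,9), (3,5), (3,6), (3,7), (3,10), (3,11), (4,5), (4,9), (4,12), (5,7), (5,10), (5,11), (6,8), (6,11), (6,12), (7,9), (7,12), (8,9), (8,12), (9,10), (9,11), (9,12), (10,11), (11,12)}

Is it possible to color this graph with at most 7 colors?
A valid 7-coloring: color 1: [4, 7, 8, 11]; color 2: [5, 6, 9]; color 3: [1, 2, 12]; color 4: [3]; color 5: [10].
(χ(G) = 5 ≤ 7.)

Yes, G is 7-colorable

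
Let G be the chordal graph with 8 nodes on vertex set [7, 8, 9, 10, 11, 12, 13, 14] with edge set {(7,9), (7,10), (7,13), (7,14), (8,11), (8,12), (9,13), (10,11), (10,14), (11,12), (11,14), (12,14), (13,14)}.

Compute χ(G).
χ(G) = 3

Clique number ω(G) = 3 (lower bound: χ ≥ ω).
The clique on [8, 11, 12] has size 3, forcing χ ≥ 3, and the coloring below uses 3 colors, so χ(G) = 3.
A valid 3-coloring: color 1: [8, 9, 14]; color 2: [7, 11]; color 3: [10, 12, 13].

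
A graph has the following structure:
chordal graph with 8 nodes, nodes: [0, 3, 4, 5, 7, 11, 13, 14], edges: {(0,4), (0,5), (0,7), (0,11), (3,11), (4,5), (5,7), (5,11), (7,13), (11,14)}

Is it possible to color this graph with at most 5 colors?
A valid 5-coloring: color 1: [4, 7, 11]; color 2: [3, 5, 13, 14]; color 3: [0].
(χ(G) = 3 ≤ 5.)

Yes, G is 5-colorable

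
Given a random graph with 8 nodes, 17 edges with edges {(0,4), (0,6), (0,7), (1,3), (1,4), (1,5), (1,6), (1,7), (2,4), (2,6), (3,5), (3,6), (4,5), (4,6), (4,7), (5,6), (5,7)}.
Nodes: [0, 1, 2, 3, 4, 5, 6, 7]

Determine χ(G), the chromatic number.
χ(G) = 4

Clique number ω(G) = 4 (lower bound: χ ≥ ω).
The clique on [1, 3, 5, 6] has size 4, forcing χ ≥ 4, and the coloring below uses 4 colors, so χ(G) = 4.
A valid 4-coloring: color 1: [3, 4]; color 2: [6, 7]; color 3: [0, 2, 5]; color 4: [1].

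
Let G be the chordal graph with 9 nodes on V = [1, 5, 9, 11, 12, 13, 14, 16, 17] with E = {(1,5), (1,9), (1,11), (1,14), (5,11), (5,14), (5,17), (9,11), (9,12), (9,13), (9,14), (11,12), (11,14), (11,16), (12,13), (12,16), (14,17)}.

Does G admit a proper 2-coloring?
No, G is not 2-colorable

The clique on vertices [1, 9, 11, 14] has size 4 > 2, so it alone needs 4 colors.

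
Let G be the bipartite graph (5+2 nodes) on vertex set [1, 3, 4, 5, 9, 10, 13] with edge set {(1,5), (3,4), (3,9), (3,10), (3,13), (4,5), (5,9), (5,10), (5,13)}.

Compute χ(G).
Clique number ω(G) = 2 (lower bound: χ ≥ ω).
The graph is bipartite (no odd cycle), so 2 colors suffice: χ(G) = 2.
A valid 2-coloring: color 1: [3, 5]; color 2: [1, 4, 9, 10, 13].

χ(G) = 2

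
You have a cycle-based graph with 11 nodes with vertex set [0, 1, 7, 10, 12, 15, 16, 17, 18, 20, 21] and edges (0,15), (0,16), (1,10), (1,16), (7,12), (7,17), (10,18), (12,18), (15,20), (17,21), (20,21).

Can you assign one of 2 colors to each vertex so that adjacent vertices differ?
Odd cycle [7, 17, 21, 20, 15, 0, 16, 1, 10, 18, 12] needs 3 colors (χ ≥ 3).
Hence χ(G) ≥ 3 > 2, so no proper 2-coloring exists.

No, G is not 2-colorable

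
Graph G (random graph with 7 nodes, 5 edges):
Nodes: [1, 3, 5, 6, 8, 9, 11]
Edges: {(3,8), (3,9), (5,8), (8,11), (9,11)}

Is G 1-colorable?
No, G is not 1-colorable

Edge (8,11) forces its endpoints to differ, so 1 color is not enough.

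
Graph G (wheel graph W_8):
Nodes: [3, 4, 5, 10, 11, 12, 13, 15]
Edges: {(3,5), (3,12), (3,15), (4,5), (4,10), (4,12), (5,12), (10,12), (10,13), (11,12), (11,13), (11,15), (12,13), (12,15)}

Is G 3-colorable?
Odd cycle [15, 11, 13, 10, 4, 5, 3] needs 3 colors (χ ≥ 3).
Vertex 12 is adjacent to every vertex of [3, 4, 5, 10, 11, 13, 15], which already need 3 colors among themselves, so 12 needs a new color (χ ≥ 4).
Hence χ(G) ≥ 4 > 3, so no proper 3-coloring exists.

No, G is not 3-colorable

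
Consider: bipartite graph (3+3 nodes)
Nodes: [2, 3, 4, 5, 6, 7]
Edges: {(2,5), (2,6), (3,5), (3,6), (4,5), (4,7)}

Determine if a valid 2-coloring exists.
Yes, G is 2-colorable

A valid 2-coloring: color 1: [5, 6, 7]; color 2: [2, 3, 4].
(χ(G) = 2 ≤ 2.)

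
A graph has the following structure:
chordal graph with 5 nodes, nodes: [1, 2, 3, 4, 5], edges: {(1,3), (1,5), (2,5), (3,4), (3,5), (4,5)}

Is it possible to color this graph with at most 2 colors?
The clique on vertices [1, 3, 5] has size 3 > 2, so it alone needs 3 colors.

No, G is not 2-colorable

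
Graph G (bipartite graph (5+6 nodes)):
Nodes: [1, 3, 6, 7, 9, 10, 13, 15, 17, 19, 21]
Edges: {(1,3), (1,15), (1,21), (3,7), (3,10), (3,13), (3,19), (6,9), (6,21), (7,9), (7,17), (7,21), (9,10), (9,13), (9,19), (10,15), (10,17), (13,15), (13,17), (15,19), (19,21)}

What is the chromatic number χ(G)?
χ(G) = 2

Clique number ω(G) = 2 (lower bound: χ ≥ ω).
The graph is bipartite (no odd cycle), so 2 colors suffice: χ(G) = 2.
A valid 2-coloring: color 1: [3, 9, 15, 17, 21]; color 2: [1, 6, 7, 10, 13, 19].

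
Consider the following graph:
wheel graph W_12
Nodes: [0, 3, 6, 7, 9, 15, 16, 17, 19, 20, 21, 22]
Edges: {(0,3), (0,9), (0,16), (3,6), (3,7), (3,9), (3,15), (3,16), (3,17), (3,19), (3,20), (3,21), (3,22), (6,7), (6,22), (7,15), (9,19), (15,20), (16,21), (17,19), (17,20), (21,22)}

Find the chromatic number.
χ(G) = 4

Clique number ω(G) = 3 (lower bound: χ ≥ ω).
Odd cycle [7, 15, 20, 17, 19, 9, 0, 16, 21, 22, 6] needs 3 colors (χ ≥ 3).
Vertex 3 is adjacent to every vertex of [0, 6, 7, 9, 15, 16, 17, 19, 20, 21, 22], which already need 3 colors among themselves, so 3 needs a new color (χ ≥ 4).
The coloring below uses 4 colors, so χ(G) = 4.
A valid 4-coloring: color 1: [3]; color 2: [0, 7, 19, 20, 22]; color 3: [6, 9, 15, 16, 17]; color 4: [21].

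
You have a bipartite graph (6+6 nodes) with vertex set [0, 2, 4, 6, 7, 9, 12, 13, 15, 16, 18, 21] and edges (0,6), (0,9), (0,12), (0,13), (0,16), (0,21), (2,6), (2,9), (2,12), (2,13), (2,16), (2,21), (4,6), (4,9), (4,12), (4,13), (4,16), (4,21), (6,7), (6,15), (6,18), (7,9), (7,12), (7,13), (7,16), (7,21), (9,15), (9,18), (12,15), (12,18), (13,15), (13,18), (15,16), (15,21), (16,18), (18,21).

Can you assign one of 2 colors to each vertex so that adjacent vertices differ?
Yes, G is 2-colorable

A valid 2-coloring: color 1: [6, 9, 12, 13, 16, 21]; color 2: [0, 2, 4, 7, 15, 18].
(χ(G) = 2 ≤ 2.)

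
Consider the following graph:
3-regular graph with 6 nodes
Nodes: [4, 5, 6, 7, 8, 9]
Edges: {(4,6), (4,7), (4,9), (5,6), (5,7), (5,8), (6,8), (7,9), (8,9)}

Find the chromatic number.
Clique number ω(G) = 3 (lower bound: χ ≥ ω).
The clique on [5, 6, 8] has size 3, forcing χ ≥ 3, and the coloring below uses 3 colors, so χ(G) = 3.
A valid 3-coloring: color 1: [4, 5]; color 2: [6, 9]; color 3: [7, 8].

χ(G) = 3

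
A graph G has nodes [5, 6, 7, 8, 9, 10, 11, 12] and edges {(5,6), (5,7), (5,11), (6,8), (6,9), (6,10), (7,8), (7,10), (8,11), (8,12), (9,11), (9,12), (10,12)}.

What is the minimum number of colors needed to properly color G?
Clique number ω(G) = 2 (lower bound: χ ≥ ω).
The graph is bipartite (no odd cycle), so 2 colors suffice: χ(G) = 2.
A valid 2-coloring: color 1: [5, 8, 9, 10]; color 2: [6, 7, 11, 12].

χ(G) = 2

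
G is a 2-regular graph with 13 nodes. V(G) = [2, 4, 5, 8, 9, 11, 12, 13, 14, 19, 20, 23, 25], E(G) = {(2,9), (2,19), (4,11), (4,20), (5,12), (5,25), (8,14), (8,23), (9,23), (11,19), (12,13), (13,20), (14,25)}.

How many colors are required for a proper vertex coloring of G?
χ(G) = 3

Clique number ω(G) = 2 (lower bound: χ ≥ ω).
Odd cycle [5, 25, 14, 8, 23, 9, 2, 19, 11, 4, 20, 13, 12] needs 3 colors (χ ≥ 3).
The coloring below uses 3 colors, so χ(G) = 3.
A valid 3-coloring: color 1: [4, 5, 8, 9, 13, 19]; color 2: [2, 11, 12, 20, 23, 25]; color 3: [14].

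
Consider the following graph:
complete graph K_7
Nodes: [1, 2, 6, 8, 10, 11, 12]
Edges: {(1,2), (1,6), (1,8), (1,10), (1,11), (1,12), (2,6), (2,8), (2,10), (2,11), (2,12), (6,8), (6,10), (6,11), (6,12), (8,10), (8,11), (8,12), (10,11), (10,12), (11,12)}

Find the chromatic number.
χ(G) = 7

Clique number ω(G) = 7 (lower bound: χ ≥ ω).
The clique on [1, 2, 6, 8, 10, 11, 12] has size 7, forcing χ ≥ 7, and the coloring below uses 7 colors, so χ(G) = 7.
A valid 7-coloring: color 1: [6]; color 2: [12]; color 3: [11]; color 4: [8]; color 5: [2]; color 6: [1]; color 7: [10].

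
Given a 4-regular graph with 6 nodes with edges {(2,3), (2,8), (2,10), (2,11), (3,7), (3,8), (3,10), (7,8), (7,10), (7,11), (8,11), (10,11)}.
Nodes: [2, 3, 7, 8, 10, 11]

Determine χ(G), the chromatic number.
χ(G) = 3

Clique number ω(G) = 3 (lower bound: χ ≥ ω).
The clique on [2, 8, 11] has size 3, forcing χ ≥ 3, and the coloring below uses 3 colors, so χ(G) = 3.
A valid 3-coloring: color 1: [3, 11]; color 2: [8, 10]; color 3: [2, 7].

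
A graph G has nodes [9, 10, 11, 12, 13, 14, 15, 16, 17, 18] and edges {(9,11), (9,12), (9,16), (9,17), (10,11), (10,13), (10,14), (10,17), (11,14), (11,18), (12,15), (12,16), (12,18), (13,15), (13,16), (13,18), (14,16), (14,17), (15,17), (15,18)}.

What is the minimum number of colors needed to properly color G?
Clique number ω(G) = 3 (lower bound: χ ≥ ω).
The clique on [9, 12, 16] has size 3, forcing χ ≥ 3, and the coloring below uses 3 colors, so χ(G) = 3.
A valid 3-coloring: color 1: [9, 14, 15]; color 2: [11, 12, 13, 17]; color 3: [10, 16, 18].

χ(G) = 3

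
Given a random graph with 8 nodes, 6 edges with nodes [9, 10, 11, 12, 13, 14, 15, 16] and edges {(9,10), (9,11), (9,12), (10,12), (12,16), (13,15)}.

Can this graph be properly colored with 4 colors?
Yes, G is 4-colorable

A valid 4-coloring: color 1: [9, 13, 14, 16]; color 2: [11, 12, 15]; color 3: [10].
(χ(G) = 3 ≤ 4.)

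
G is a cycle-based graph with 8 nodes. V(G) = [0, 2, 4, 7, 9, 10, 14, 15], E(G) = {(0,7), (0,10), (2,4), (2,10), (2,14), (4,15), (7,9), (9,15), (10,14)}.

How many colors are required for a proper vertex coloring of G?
χ(G) = 3

Clique number ω(G) = 3 (lower bound: χ ≥ ω).
The clique on [2, 10, 14] has size 3, forcing χ ≥ 3, and the coloring below uses 3 colors, so χ(G) = 3.
A valid 3-coloring: color 1: [4, 9, 10]; color 2: [0, 2, 15]; color 3: [7, 14].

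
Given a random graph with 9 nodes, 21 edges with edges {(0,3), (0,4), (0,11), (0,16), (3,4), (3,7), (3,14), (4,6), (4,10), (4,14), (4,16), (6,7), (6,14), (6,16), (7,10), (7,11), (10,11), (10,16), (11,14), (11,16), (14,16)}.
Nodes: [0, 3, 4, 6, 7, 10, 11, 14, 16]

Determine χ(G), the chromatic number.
Clique number ω(G) = 4 (lower bound: χ ≥ ω).
The clique on [4, 6, 14, 16] has size 4, forcing χ ≥ 4, and the coloring below uses 4 colors, so χ(G) = 4.
A valid 4-coloring: color 1: [7, 16]; color 2: [4, 11]; color 3: [0, 10, 14]; color 4: [3, 6].

χ(G) = 4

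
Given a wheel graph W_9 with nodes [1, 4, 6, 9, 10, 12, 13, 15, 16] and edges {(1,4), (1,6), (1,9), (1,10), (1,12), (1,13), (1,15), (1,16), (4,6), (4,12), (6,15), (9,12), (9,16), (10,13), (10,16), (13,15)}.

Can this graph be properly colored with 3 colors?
A valid 3-coloring: color 1: [1]; color 2: [6, 12, 13, 16]; color 3: [4, 9, 10, 15].
(χ(G) = 3 ≤ 3.)

Yes, G is 3-colorable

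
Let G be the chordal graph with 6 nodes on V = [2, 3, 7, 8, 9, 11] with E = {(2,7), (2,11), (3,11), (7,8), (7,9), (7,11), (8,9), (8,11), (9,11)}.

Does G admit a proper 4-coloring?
Yes, G is 4-colorable

A valid 4-coloring: color 1: [11]; color 2: [3, 7]; color 3: [2, 8]; color 4: [9].
(χ(G) = 4 ≤ 4.)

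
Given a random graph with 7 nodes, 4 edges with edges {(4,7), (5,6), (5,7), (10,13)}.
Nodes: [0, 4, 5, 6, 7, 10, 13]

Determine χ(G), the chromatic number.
Clique number ω(G) = 2 (lower bound: χ ≥ ω).
The graph is bipartite (no odd cycle), so 2 colors suffice: χ(G) = 2.
A valid 2-coloring: color 1: [0, 6, 7, 10]; color 2: [4, 5, 13].

χ(G) = 2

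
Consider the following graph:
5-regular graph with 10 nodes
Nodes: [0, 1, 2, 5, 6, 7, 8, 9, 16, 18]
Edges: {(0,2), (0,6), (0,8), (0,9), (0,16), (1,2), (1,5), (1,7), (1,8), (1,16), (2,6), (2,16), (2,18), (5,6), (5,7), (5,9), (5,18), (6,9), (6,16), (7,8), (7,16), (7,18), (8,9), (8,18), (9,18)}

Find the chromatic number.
Clique number ω(G) = 4 (lower bound: χ ≥ ω).
The clique on [0, 2, 6, 16] has size 4, forcing χ ≥ 4, and the coloring below uses 4 colors, so χ(G) = 4.
A valid 4-coloring: color 1: [2, 7, 9]; color 2: [0, 1, 18]; color 3: [5, 8, 16]; color 4: [6].

χ(G) = 4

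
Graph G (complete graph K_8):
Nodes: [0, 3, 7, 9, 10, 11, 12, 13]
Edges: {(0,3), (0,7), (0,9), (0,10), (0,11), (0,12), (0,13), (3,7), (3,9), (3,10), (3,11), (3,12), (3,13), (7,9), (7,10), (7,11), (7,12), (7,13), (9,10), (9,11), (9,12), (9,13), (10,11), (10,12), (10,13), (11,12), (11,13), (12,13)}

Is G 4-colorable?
The clique on vertices [0, 3, 7, 9, 10, 11, 12, 13] has size 8 > 4, so it alone needs 8 colors.

No, G is not 4-colorable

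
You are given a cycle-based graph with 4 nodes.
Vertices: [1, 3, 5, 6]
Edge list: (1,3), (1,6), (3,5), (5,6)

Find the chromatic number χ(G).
χ(G) = 2

Clique number ω(G) = 2 (lower bound: χ ≥ ω).
The graph is bipartite (no odd cycle), so 2 colors suffice: χ(G) = 2.
A valid 2-coloring: color 1: [3, 6]; color 2: [1, 5].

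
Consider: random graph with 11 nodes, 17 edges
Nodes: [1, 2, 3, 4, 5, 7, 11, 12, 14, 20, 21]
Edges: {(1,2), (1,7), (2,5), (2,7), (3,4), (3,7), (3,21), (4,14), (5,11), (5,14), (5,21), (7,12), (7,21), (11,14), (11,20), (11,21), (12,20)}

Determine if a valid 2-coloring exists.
No, G is not 2-colorable

The clique on vertices [5, 11, 21] has size 3 > 2, so it alone needs 3 colors.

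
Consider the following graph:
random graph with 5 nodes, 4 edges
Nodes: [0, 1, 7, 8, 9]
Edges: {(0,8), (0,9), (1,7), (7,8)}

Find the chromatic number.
χ(G) = 2

Clique number ω(G) = 2 (lower bound: χ ≥ ω).
The graph is bipartite (no odd cycle), so 2 colors suffice: χ(G) = 2.
A valid 2-coloring: color 1: [1, 8, 9]; color 2: [0, 7].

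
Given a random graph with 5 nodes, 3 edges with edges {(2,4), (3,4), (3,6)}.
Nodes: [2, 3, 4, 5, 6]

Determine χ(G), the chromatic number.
Clique number ω(G) = 2 (lower bound: χ ≥ ω).
The graph is bipartite (no odd cycle), so 2 colors suffice: χ(G) = 2.
A valid 2-coloring: color 1: [2, 3, 5]; color 2: [4, 6].

χ(G) = 2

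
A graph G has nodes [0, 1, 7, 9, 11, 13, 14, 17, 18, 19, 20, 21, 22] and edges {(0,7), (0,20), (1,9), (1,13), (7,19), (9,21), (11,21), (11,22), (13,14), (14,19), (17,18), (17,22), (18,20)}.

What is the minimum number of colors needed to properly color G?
χ(G) = 3

Clique number ω(G) = 2 (lower bound: χ ≥ ω).
Odd cycle [0, 20, 18, 17, 22, 11, 21, 9, 1, 13, 14, 19, 7] needs 3 colors (χ ≥ 3).
The coloring below uses 3 colors, so χ(G) = 3.
A valid 3-coloring: color 1: [0, 1, 18, 19, 21, 22]; color 2: [7, 9, 11, 13, 17, 20]; color 3: [14].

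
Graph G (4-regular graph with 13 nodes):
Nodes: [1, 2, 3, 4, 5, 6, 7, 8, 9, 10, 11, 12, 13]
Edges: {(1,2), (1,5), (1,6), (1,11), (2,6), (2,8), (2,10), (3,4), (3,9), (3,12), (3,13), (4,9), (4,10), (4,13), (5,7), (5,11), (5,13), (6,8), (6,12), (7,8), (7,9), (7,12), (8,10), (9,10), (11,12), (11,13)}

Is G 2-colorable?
No, G is not 2-colorable

The clique on vertices [1, 2, 6] has size 3 > 2, so it alone needs 3 colors.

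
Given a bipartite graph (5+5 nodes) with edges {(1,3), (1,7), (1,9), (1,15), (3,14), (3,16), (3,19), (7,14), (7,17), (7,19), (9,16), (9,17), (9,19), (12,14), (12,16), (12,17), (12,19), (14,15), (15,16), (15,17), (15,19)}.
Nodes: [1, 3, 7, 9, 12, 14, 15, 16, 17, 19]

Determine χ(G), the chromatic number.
Clique number ω(G) = 2 (lower bound: χ ≥ ω).
The graph is bipartite (no odd cycle), so 2 colors suffice: χ(G) = 2.
A valid 2-coloring: color 1: [3, 7, 9, 12, 15]; color 2: [1, 14, 16, 17, 19].

χ(G) = 2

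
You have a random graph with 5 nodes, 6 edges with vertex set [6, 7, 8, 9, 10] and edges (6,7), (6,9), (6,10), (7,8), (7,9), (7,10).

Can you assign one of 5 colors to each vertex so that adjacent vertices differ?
A valid 5-coloring: color 1: [7]; color 2: [6, 8]; color 3: [9, 10].
(χ(G) = 3 ≤ 5.)

Yes, G is 5-colorable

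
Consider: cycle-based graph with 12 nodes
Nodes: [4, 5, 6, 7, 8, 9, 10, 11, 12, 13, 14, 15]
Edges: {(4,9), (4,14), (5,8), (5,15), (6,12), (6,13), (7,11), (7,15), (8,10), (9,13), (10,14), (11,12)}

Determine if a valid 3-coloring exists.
Yes, G is 3-colorable

A valid 3-coloring: color 1: [6, 8, 9, 11, 14, 15]; color 2: [4, 5, 7, 10, 12, 13].
(χ(G) = 2 ≤ 3.)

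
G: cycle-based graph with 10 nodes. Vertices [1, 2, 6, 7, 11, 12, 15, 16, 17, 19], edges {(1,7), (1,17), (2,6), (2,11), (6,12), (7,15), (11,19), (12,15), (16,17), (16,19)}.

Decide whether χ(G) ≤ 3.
A valid 3-coloring: color 1: [1, 6, 11, 15, 16]; color 2: [2, 7, 12, 17, 19].
(χ(G) = 2 ≤ 3.)

Yes, G is 3-colorable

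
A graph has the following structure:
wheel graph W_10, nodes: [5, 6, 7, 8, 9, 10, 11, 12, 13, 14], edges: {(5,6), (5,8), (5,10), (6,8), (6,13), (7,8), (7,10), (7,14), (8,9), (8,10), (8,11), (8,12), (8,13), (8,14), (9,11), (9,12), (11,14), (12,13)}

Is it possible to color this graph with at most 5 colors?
A valid 5-coloring: color 1: [8]; color 2: [6, 9, 10, 14]; color 3: [5, 7, 11, 12]; color 4: [13].
(χ(G) = 4 ≤ 5.)

Yes, G is 5-colorable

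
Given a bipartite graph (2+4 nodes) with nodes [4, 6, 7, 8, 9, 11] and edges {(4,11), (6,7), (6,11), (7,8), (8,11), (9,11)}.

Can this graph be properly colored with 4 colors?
A valid 4-coloring: color 1: [7, 11]; color 2: [4, 6, 8, 9].
(χ(G) = 2 ≤ 4.)

Yes, G is 4-colorable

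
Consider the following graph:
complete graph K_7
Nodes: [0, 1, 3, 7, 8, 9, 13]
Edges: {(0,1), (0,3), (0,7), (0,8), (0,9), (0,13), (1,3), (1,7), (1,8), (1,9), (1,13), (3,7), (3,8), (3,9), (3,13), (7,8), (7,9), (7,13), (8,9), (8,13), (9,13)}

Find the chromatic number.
Clique number ω(G) = 7 (lower bound: χ ≥ ω).
The clique on [0, 1, 3, 7, 8, 9, 13] has size 7, forcing χ ≥ 7, and the coloring below uses 7 colors, so χ(G) = 7.
A valid 7-coloring: color 1: [1]; color 2: [0]; color 3: [13]; color 4: [8]; color 5: [9]; color 6: [7]; color 7: [3].

χ(G) = 7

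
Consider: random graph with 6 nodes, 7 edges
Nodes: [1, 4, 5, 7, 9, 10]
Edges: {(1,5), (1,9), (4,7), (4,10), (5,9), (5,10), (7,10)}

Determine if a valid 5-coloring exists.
A valid 5-coloring: color 1: [1, 10]; color 2: [5, 7]; color 3: [4, 9].
(χ(G) = 3 ≤ 5.)

Yes, G is 5-colorable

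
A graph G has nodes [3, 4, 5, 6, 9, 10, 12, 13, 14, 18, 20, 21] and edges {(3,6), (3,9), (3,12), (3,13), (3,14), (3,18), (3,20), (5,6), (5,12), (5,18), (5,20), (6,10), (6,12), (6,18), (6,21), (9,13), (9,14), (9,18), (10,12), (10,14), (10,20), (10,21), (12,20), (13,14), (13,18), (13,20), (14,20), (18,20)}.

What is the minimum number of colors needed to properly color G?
χ(G) = 4

Clique number ω(G) = 4 (lower bound: χ ≥ ω).
The clique on [3, 9, 13, 18] has size 4, forcing χ ≥ 4, and the coloring below uses 4 colors, so χ(G) = 4.
A valid 4-coloring: color 1: [3, 4, 5, 10]; color 2: [6, 9, 20]; color 3: [12, 14, 18, 21]; color 4: [13].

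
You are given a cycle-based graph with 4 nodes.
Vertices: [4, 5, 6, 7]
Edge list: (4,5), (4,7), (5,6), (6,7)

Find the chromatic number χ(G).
χ(G) = 2

Clique number ω(G) = 2 (lower bound: χ ≥ ω).
The graph is bipartite (no odd cycle), so 2 colors suffice: χ(G) = 2.
A valid 2-coloring: color 1: [4, 6]; color 2: [5, 7].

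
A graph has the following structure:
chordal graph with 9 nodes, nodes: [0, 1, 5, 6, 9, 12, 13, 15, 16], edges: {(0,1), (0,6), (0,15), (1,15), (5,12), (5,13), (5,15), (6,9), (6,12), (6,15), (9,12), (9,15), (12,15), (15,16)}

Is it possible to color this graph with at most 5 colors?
Yes, G is 5-colorable

A valid 5-coloring: color 1: [13, 15]; color 2: [0, 12, 16]; color 3: [1, 5, 6]; color 4: [9].
(χ(G) = 4 ≤ 5.)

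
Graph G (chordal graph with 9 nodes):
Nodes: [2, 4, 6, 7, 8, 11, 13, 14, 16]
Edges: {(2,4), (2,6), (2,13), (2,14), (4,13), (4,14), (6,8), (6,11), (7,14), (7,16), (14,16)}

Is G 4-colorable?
Yes, G is 4-colorable

A valid 4-coloring: color 1: [6, 13, 14]; color 2: [2, 8, 11, 16]; color 3: [4, 7].
(χ(G) = 3 ≤ 4.)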